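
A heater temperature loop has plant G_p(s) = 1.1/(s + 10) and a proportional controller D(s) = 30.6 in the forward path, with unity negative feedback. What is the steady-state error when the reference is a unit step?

0.229

The loop is type 0. Static position error constant K_pos = D(0)·G_p(0) = 30.6·0.11 = 3.366.
Steady-state error to a unit step: e_ss = 1/(1+K_pos) = 1/4.366 = 0.229.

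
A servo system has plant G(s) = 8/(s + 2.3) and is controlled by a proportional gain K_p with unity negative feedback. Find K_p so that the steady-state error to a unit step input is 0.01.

For a type-0 loop with proportional control, e_ss = 1/(1 + K_p·G(0)).
G(0) = 3.478. Require 1/(1 + K_p·3.478) = 0.01, so 1 + 3.478·K_p = 100.
K_p = (100 − 1)/3.478 = 28.5.

K_p = 28.5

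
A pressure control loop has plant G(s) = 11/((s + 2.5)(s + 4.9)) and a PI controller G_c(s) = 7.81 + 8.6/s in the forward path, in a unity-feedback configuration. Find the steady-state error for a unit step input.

The open loop G_c(s)G(s) has a pole at the origin (type 1), so the static position error constant is infinite and e_ss = 1/(1+∞) = 0.

0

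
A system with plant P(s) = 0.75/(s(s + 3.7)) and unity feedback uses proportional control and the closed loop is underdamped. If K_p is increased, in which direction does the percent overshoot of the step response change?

Characteristic equation s² + 3.7s + K_p·0.75 = 0: raising K_p raises ω_n while 2ζω_n = 3.7 is fixed, so ζ falls and overshoot grows.

increase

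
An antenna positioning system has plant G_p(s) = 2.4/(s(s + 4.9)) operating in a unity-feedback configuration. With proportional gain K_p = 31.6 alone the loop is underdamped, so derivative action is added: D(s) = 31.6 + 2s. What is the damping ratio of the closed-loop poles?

Forward path: (31.6 + 2s)·2.4/(s(s+4.9)). The closed-loop characteristic equation is s² + (4.9 + 2.4·2)s + 2.4·31.6 = 0.
That is s² + 9.7s + 75.84 = 0, so ω_n = 8.709 rad/s and ζ = 9.7/(2·8.709) = 0.5569.

ζ = 0.557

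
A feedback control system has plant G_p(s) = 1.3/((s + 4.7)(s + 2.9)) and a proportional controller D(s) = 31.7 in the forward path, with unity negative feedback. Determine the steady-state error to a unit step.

The loop is type 0. Static position error constant K_pos = D(0)·G_p(0) = 31.7·0.09538 = 3.023.
Steady-state error to a unit step: e_ss = 1/(1+K_pos) = 1/4.023 = 0.249.

0.249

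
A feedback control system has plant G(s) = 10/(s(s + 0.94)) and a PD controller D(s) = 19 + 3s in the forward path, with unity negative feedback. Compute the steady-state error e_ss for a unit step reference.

0

The open loop D(s)G(s) has a pole at the origin (type 1), so the static position error constant is infinite and e_ss = 1/(1+∞) = 0.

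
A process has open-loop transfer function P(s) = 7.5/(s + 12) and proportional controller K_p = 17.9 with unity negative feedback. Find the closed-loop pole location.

s = -146.2

Closed-loop transfer function: T(s) = K_p·P(s)/(1 + K_p·P(s)) = 134.2/(s + 12 + 134.2) = 134.2/(s + 146.2).
The closed-loop pole is at s = −146.2.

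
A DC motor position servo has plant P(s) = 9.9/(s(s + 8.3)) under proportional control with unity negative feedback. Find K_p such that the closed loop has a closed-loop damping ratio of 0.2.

Closed-loop characteristic equation: s² + 8.3s + K_p·9.9 = 0.
So ω_n = √(9.9K_p) and 2ζω_n = 8.3, giving ζ = 8.3/(2√(9.9K_p)).
Setting ζ = 0.2: √(9.9K_p) = 8.3/(2·0.2) = 20.75, so K_p = 430.6/9.9 = 43.5.

K_p = 43.5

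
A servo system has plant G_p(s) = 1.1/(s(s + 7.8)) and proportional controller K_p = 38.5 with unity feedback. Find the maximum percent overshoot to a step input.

9.52%

Closed-loop characteristic equation: s² + 7.8s + 42.35 = 0, so ω_n = 6.508 rad/s and ζ = 7.8/(2·6.508) = 0.5993.
%OS = 100·exp(−πζ/√(1−ζ²)) = 100·exp(−π·0.5993/√0.6409) = 9.52%.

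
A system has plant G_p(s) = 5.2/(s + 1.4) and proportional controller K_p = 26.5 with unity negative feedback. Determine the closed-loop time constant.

τ = 0.00718 s

Closed-loop transfer function: T(s) = K_p·G_p(s)/(1 + K_p·G_p(s)) = 137.8/(s + 1.4 + 137.8) = 137.8/(s + 139.2).
Time constant τ = 1/139.2 = 0.00718 s.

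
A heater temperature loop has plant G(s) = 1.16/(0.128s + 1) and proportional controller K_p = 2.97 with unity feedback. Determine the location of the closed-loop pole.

s = -34.73

Closed loop: T(s) = K_p·G/(1+K_p·G) = 3.445/(0.128s + 1 + 3.445), with pole at s = −(1 + 3.445)/0.128 = −34.73.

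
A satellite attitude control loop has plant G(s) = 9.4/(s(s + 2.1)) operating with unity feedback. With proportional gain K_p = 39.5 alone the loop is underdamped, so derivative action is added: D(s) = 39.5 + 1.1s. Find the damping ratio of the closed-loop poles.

Forward path: (39.5 + 1.1s)·9.4/(s(s+2.1)). The closed-loop characteristic equation is s² + (2.1 + 9.4·1.1)s + 9.4·39.5 = 0.
That is s² + 12.44s + 371.3 = 0, so ω_n = 19.27 rad/s and ζ = 12.44/(2·19.27) = 0.3228.

ζ = 0.323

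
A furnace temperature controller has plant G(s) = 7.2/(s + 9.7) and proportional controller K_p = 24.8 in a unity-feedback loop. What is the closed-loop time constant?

Closed-loop transfer function: T(s) = K_p·G(s)/(1 + K_p·G(s)) = 178.6/(s + 9.7 + 178.6) = 178.6/(s + 188.3).
Time constant τ = 1/188.3 = 0.00531 s.

τ = 0.00531 s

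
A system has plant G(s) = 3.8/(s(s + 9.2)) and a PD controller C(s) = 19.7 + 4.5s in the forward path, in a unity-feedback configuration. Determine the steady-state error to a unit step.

0

The open loop C(s)G(s) has a pole at the origin (type 1), so the static position error constant is infinite and e_ss = 1/(1+∞) = 0.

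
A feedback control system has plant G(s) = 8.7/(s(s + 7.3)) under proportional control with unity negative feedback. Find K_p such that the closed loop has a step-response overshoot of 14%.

From %OS = 100·exp(−πζ/√(1−ζ²)) = 14%, ζ = −ln(0.14)/√(π²+ln²(0.14)) = 0.5305.
Characteristic equation s² + 7.3s + 8.7K_p = 0 gives ζ = 7.3/(2√(8.7K_p)).
Setting ζ = 0.5305: √(8.7K_p) = 7.3/(2·0.5305) = 6.88, so K_p = 47.34/8.7 = 5.44.

K_p = 5.44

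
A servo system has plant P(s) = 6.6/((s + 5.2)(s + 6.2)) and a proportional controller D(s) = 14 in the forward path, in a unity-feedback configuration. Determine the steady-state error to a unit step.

0.259

The loop is type 0. Static position error constant K_pos = D(0)·P(0) = 14·0.2047 = 2.866.
Steady-state error to a unit step: e_ss = 1/(1+K_pos) = 1/3.866 = 0.259.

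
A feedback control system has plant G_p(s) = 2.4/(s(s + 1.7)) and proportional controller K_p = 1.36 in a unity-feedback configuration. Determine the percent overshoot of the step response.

The closed-loop denominator s² + 1.7s + 3.264 gives ω_n = √3.264 = 1.807 and ζ = 1.7/(2ω_n) = 0.4705.
%OS = 100·exp(−πζ/√(1−ζ²)) = 100·exp(−π·0.4705/√0.7786) = 18.7%.

18.7%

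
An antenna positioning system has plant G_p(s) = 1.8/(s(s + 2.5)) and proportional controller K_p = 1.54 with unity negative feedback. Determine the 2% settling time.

T_s ≈ 3.2 s

From 1 + K_pG_p(s) = 0: s² + 2.5s + 2.772 = 0 ⇒ ω_n = 1.665, ζ = 0.7508.
2% settling time T_s ≈ 4/(ζω_n) = 4/1.25 = 3.2 s.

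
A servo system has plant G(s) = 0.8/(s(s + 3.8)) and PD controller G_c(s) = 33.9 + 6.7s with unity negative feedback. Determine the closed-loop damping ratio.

Forward path: (33.9 + 6.7s)·0.8/(s(s+3.8)). The closed-loop characteristic equation is s² + (3.8 + 0.8·6.7)s + 0.8·33.9 = 0.
That is s² + 9.16s + 27.12 = 0, so ω_n = 5.208 rad/s and ζ = 9.16/(2·5.208) = 0.8795.

ζ = 0.879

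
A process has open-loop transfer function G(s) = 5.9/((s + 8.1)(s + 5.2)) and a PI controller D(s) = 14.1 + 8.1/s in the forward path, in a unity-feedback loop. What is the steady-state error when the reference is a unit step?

0

The open loop D(s)G(s) has a pole at the origin (type 1), so the static position error constant is infinite and e_ss = 1/(1+∞) = 0.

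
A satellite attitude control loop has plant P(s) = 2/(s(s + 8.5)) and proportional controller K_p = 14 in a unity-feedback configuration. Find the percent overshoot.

Closed-loop characteristic equation: s² + 8.5s + 28 = 0, so ω_n = 5.292 rad/s and ζ = 8.5/(2·5.292) = 0.8032.
%OS = 100·exp(−πζ/√(1−ζ²)) = 100·exp(−π·0.8032/√0.3549) = 1.45%.

1.45%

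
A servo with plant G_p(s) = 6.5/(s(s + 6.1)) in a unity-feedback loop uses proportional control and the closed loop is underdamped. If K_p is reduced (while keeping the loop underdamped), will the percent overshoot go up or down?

decrease

ζ = 6.1/(2√(6.5K_p)) rises as K_p falls; higher damping means less overshoot.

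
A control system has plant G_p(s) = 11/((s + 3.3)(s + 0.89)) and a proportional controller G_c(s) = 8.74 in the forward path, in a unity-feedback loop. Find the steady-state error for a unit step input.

The loop is type 0. Static position error constant K_pos = G_c(0)·G_p(0) = 8.74·3.745 = 32.73.
Steady-state error to a unit step: e_ss = 1/(1+K_pos) = 1/33.73 = 0.0296.

0.0296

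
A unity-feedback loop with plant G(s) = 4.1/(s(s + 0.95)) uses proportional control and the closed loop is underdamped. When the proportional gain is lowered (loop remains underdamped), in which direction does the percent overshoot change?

ζ = 0.95/(2√(4.1K_p)) rises as K_p falls; higher damping means less overshoot.

decrease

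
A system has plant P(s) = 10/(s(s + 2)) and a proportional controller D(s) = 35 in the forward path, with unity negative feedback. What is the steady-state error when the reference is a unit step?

The open loop D(s)P(s) has a pole at the origin (type 1), so the static position error constant is infinite and e_ss = 1/(1+∞) = 0.

0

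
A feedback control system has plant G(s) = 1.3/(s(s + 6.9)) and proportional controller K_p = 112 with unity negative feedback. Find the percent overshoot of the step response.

39.2%

Closed-loop characteristic equation: s² + 6.9s + 145.6 = 0, so ω_n = 12.07 rad/s and ζ = 6.9/(2·12.07) = 0.2859.
%OS = 100·exp(−πζ/√(1−ζ²)) = 100·exp(−π·0.2859/√0.9183) = 39.2%.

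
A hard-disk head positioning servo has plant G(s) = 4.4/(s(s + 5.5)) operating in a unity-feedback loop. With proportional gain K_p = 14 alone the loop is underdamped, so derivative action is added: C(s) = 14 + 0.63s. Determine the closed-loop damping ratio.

ζ = 0.527

Forward path: (14 + 0.63s)·4.4/(s(s+5.5)). The closed-loop characteristic equation is s² + (5.5 + 4.4·0.63)s + 4.4·14 = 0.
That is s² + 8.272s + 61.6 = 0, so ω_n = 7.849 rad/s and ζ = 8.272/(2·7.849) = 0.527.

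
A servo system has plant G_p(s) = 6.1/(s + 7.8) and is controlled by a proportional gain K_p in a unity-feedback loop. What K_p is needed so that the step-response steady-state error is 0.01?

K_p = 127

The loop is type 0, so e_ss(step) = 1/(1 + K_pos) with K_pos = K_p·G_p(0).
G_p(0) = 0.7821. Require 1/(1 + K_p·0.7821) = 0.01, so 1 + 0.7821·K_p = 100.
K_p = (100 − 1)/0.7821 = 127.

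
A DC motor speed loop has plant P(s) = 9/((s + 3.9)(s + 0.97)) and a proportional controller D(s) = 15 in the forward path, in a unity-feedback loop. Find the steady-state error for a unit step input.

The loop is type 0. Static position error constant K_pos = D(0)·P(0) = 15·2.379 = 35.69.
Steady-state error to a unit step: e_ss = 1/(1+K_pos) = 1/36.69 = 0.0273.

0.0273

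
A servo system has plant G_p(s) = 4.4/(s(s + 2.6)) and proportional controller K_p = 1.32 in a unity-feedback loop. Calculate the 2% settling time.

T_s ≈ 3.08 s

From 1 + K_pG_p(s) = 0: s² + 2.6s + 5.808 = 0 ⇒ ω_n = 2.41, ζ = 0.5394.
2% settling time T_s ≈ 4/(ζω_n) = 4/1.3 = 3.08 s.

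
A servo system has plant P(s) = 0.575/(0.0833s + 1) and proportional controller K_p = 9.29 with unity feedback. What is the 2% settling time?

Closed loop: T(s) = K_p·P/(1+K_p·P) = 5.342/(0.0833s + 1 + 5.342), with pole at s = −(1 + 5.342)/0.0833 = −76.13.
τ = 1/76.13 = 0.01314 s, so 2% settling time ≈ 4τ = 0.0525 s.

T_s ≈ 0.0525 s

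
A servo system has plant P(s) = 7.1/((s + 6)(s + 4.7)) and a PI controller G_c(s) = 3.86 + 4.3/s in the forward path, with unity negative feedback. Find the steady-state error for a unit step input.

The open loop G_c(s)P(s) has a pole at the origin (type 1), so the static position error constant is infinite and e_ss = 1/(1+∞) = 0.

0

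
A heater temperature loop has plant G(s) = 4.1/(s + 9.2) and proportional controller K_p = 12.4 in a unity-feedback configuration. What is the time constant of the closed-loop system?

τ = 0.0167 s

Closed-loop transfer function: T(s) = K_p·G(s)/(1 + K_p·G(s)) = 50.84/(s + 9.2 + 50.84) = 50.84/(s + 60.04).
Time constant τ = 1/60.04 = 0.0167 s.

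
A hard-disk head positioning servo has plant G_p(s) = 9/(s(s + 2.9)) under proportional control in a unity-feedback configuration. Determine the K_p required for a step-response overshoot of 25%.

K_p = 1.43

From %OS = 100·exp(−πζ/√(1−ζ²)) = 25%, ζ = −ln(0.25)/√(π²+ln²(0.25)) = 0.4037.
Characteristic equation s² + 2.9s + 9K_p = 0 gives ζ = 2.9/(2√(9K_p)).
Setting ζ = 0.4037: √(9K_p) = 2.9/(2·0.4037) = 3.592, so K_p = 12.9/9 = 1.43.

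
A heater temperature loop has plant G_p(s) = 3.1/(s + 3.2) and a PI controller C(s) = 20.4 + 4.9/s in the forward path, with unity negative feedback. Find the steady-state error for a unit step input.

0

The open loop C(s)G_p(s) has a pole at the origin (type 1), so the static position error constant is infinite and e_ss = 1/(1+∞) = 0.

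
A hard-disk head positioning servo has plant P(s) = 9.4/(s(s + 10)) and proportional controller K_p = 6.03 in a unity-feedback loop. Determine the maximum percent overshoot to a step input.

The closed-loop denominator s² + 10s + 56.68 gives ω_n = √56.68 = 7.529 and ζ = 10/(2ω_n) = 0.6641.
%OS = 100·exp(−πζ/√(1−ζ²)) = 100·exp(−π·0.6641/√0.5589) = 6.14%.

6.14%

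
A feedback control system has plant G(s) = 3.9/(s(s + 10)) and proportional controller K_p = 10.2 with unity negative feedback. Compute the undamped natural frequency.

The closed-loop denominator is s(s+10) + 10.2·3.9 = s² + 10s + 39.78.
Matching s² + 2ζω_n s + ω_n²: ω_n = √39.78 = 6.307 rad/s and 2ζω_n = 10, so ζ = 10/(2·6.307) = 0.793.

ω_n = 6.31 rad/s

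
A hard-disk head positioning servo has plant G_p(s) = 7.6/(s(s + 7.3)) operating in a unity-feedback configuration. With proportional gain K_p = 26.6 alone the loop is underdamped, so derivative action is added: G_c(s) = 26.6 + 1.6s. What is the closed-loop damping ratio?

ζ = 0.684

Forward path: (26.6 + 1.6s)·7.6/(s(s+7.3)). The closed-loop characteristic equation is s² + (7.3 + 7.6·1.6)s + 7.6·26.6 = 0.
That is s² + 19.46s + 202.2 = 0, so ω_n = 14.22 rad/s and ζ = 19.46/(2·14.22) = 0.6843.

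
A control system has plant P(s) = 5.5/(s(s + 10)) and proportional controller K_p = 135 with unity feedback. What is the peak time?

From 1 + K_pP(s) = 0: s² + 10s + 742.5 = 0 ⇒ ω_n = 27.25, ζ = 0.1835.
Damped frequency ω_d = ω_n√(1−ζ²) = 26.79 rad/s, so peak time T_p = π/ω_d = 0.117 s.

T_p = 0.117 s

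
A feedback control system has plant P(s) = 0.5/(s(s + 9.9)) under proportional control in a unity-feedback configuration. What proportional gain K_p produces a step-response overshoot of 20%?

From %OS = 100·exp(−πζ/√(1−ζ²)) = 20%, ζ = −ln(0.2)/√(π²+ln²(0.2)) = 0.4559.
Characteristic equation s² + 9.9s + 0.5K_p = 0 gives ζ = 9.9/(2√(0.5K_p)).
Setting ζ = 0.4559: √(0.5K_p) = 9.9/(2·0.4559) = 10.86, so K_p = 117.9/0.5 = 236.

K_p = 236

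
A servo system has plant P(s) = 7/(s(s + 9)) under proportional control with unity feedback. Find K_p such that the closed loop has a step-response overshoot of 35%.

From %OS = 100·exp(−πζ/√(1−ζ²)) = 35%, ζ = −ln(0.35)/√(π²+ln²(0.35)) = 0.3169.
Characteristic equation s² + 9s + 7K_p = 0 gives ζ = 9/(2√(7K_p)).
Setting ζ = 0.3169: √(7K_p) = 9/(2·0.3169) = 14.2, so K_p = 201.6/7 = 28.8.

K_p = 28.8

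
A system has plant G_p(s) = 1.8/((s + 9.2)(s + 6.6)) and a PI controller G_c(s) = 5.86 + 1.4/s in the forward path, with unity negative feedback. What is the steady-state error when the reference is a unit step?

The open loop G_c(s)G_p(s) has a pole at the origin (type 1), so the static position error constant is infinite and e_ss = 1/(1+∞) = 0.

0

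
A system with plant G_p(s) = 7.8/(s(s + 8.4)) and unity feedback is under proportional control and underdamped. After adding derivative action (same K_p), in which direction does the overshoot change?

decrease

With PD the characteristic equation becomes s² + (a + K·K_d)s + K·K_p = 0; the damping term grows, ζ rises, overshoot falls.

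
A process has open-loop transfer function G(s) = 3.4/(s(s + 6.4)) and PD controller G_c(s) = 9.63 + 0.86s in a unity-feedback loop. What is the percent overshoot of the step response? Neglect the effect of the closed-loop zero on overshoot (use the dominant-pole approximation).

Forward path: (9.63 + 0.86s)·3.4/(s(s+6.4)). The closed-loop characteristic equation is s² + (6.4 + 3.4·0.86)s + 3.4·9.63 = 0.
That is s² + 9.324s + 32.74 = 0, so ω_n = 5.722 rad/s and ζ = 9.324/(2·5.722) = 0.8147.
%OS = 100·exp(−πζ/√(1−ζ²)) = 1.21%.

1.21%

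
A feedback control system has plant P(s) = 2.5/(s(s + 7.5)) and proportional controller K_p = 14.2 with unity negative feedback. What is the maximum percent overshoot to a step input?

The closed-loop denominator s² + 7.5s + 35.5 gives ω_n = √35.5 = 5.958 and ζ = 7.5/(2ω_n) = 0.6294.
%OS = 100·exp(−πζ/√(1−ζ²)) = 100·exp(−π·0.6294/√0.6039) = 7.85%.

7.85%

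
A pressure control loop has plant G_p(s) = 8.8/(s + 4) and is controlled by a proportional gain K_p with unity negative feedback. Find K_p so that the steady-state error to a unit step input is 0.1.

K_p = 4.09

The loop is type 0, so e_ss(step) = 1/(1 + K_pos) with K_pos = K_p·G_p(0).
G_p(0) = 2.2. Require 1/(1 + K_p·2.2) = 0.1, so 1 + 2.2·K_p = 10.
K_p = (10 − 1)/2.2 = 4.09.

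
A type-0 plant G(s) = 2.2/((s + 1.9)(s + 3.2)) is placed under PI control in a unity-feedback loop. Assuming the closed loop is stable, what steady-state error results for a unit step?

The PI controller's integrator makes the forward path type 1, so e_ss to a step is zero.

0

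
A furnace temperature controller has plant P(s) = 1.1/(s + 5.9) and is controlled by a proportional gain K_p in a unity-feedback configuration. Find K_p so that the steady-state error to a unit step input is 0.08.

For a type-0 loop with proportional control, e_ss = 1/(1 + K_p·P(0)).
P(0) = 0.1864. Require 1/(1 + K_p·0.1864) = 0.08, so 1 + 0.1864·K_p = 12.5.
K_p = (12.5 − 1)/0.1864 = 61.7.

K_p = 61.7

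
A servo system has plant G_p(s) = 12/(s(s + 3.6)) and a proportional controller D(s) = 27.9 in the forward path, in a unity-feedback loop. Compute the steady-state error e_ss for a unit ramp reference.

0.0108

The loop has one pole at the origin (type 1). Velocity error constant K_v = lim_{s→0} s·D(s)G_p(s) = 27.9·12/3.6 = 93.
Steady-state error to a unit ramp: e_ss = 1/K_v = 0.0108.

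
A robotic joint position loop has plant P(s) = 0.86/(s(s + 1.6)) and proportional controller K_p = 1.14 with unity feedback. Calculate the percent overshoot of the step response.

1.35%

The closed-loop denominator s² + 1.6s + 0.9804 gives ω_n = √0.9804 = 0.9902 and ζ = 1.6/(2ω_n) = 0.808.
%OS = 100·exp(−πζ/√(1−ζ²)) = 100·exp(−π·0.808/√0.3472) = 1.35%.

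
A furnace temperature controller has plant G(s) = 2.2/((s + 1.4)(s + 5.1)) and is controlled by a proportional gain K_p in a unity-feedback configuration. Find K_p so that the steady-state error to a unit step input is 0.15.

The loop is type 0, so e_ss(step) = 1/(1 + K_pos) with K_pos = K_p·G(0).
G(0) = 0.3081. Require 1/(1 + K_p·0.3081) = 0.15, so 1 + 0.3081·K_p = 6.667.
K_p = (6.667 − 1)/0.3081 = 18.4.

K_p = 18.4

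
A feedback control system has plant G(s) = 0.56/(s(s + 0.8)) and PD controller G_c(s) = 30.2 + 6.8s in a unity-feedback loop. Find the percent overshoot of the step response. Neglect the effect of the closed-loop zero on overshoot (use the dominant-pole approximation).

11.9%

Forward path: (30.2 + 6.8s)·0.56/(s(s+0.8)). The closed-loop characteristic equation is s² + (0.8 + 0.56·6.8)s + 0.56·30.2 = 0.
That is s² + 4.608s + 16.91 = 0, so ω_n = 4.112 rad/s and ζ = 4.608/(2·4.112) = 0.5603.
%OS = 100·exp(−πζ/√(1−ζ²)) = 11.9%.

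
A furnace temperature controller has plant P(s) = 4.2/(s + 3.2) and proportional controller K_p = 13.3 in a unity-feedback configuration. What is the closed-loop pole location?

Closed-loop transfer function: T(s) = K_p·P(s)/(1 + K_p·P(s)) = 55.86/(s + 3.2 + 55.86) = 55.86/(s + 59.06).
The closed-loop pole is at s = −59.06.

s = -59.06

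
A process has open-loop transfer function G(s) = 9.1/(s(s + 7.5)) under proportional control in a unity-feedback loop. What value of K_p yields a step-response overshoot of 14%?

From %OS = 100·exp(−πζ/√(1−ζ²)) = 14%, ζ = −ln(0.14)/√(π²+ln²(0.14)) = 0.5305.
Characteristic equation s² + 7.5s + 9.1K_p = 0 gives ζ = 7.5/(2√(9.1K_p)).
Setting ζ = 0.5305: √(9.1K_p) = 7.5/(2·0.5305) = 7.069, so K_p = 49.97/9.1 = 5.49.

K_p = 5.49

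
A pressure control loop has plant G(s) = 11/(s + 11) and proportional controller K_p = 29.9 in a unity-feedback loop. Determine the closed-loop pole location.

Closed-loop transfer function: T(s) = K_p·G(s)/(1 + K_p·G(s)) = 328.9/(s + 11 + 328.9) = 328.9/(s + 339.9).
The closed-loop pole is at s = −339.9.

s = -339.9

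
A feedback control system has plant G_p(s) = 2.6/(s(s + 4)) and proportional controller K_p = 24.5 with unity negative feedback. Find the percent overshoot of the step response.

44.3%

Closed-loop characteristic equation: s² + 4s + 63.7 = 0, so ω_n = 7.981 rad/s and ζ = 4/(2·7.981) = 0.2506.
%OS = 100·exp(−πζ/√(1−ζ²)) = 100·exp(−π·0.2506/√0.9372) = 44.3%.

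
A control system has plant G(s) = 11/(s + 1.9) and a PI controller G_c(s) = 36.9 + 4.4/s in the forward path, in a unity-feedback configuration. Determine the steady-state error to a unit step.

0

The open loop G_c(s)G(s) has a pole at the origin (type 1), so the static position error constant is infinite and e_ss = 1/(1+∞) = 0.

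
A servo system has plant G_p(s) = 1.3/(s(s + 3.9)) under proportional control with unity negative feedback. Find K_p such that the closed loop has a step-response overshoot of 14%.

From %OS = 100·exp(−πζ/√(1−ζ²)) = 14%, ζ = −ln(0.14)/√(π²+ln²(0.14)) = 0.5305.
Characteristic equation s² + 3.9s + 1.3K_p = 0 gives ζ = 3.9/(2√(1.3K_p)).
Setting ζ = 0.5305: √(1.3K_p) = 3.9/(2·0.5305) = 3.676, so K_p = 13.51/1.3 = 10.4.

K_p = 10.4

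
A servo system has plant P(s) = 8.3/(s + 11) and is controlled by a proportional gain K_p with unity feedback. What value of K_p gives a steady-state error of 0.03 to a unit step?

For a type-0 loop with proportional control, e_ss = 1/(1 + K_p·P(0)).
P(0) = 0.7545. Require 1/(1 + K_p·0.7545) = 0.03, so 1 + 0.7545·K_p = 33.33.
K_p = (33.33 − 1)/0.7545 = 42.9.

K_p = 42.9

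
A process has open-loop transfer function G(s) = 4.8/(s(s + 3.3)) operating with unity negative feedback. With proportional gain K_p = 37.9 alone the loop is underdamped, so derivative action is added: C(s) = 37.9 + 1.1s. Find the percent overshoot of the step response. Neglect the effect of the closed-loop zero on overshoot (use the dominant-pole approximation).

Forward path: (37.9 + 1.1s)·4.8/(s(s+3.3)). The closed-loop characteristic equation is s² + (3.3 + 4.8·1.1)s + 4.8·37.9 = 0.
That is s² + 8.58s + 181.9 = 0, so ω_n = 13.49 rad/s and ζ = 8.58/(2·13.49) = 0.3181.
%OS = 100·exp(−πζ/√(1−ζ²)) = 34.9%.

34.9%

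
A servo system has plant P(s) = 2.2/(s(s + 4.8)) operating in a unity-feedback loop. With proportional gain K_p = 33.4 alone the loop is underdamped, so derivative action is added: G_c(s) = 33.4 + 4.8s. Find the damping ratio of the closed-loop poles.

ζ = 0.896

Forward path: (33.4 + 4.8s)·2.2/(s(s+4.8)). The closed-loop characteristic equation is s² + (4.8 + 2.2·4.8)s + 2.2·33.4 = 0.
That is s² + 15.36s + 73.48 = 0, so ω_n = 8.572 rad/s and ζ = 15.36/(2·8.572) = 0.8959.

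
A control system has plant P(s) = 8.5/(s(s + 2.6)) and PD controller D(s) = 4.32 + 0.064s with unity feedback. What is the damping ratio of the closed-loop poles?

ζ = 0.259

Forward path: (4.32 + 0.064s)·8.5/(s(s+2.6)). The closed-loop characteristic equation is s² + (2.6 + 8.5·0.064)s + 8.5·4.32 = 0.
That is s² + 3.144s + 36.72 = 0, so ω_n = 6.06 rad/s and ζ = 3.144/(2·6.06) = 0.2594.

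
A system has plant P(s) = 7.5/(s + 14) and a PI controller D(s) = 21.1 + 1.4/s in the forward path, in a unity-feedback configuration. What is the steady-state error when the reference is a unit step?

0

The open loop D(s)P(s) has a pole at the origin (type 1), so the static position error constant is infinite and e_ss = 1/(1+∞) = 0.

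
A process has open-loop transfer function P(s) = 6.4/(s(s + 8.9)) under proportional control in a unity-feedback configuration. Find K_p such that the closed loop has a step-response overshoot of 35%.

From %OS = 100·exp(−πζ/√(1−ζ²)) = 35%, ζ = −ln(0.35)/√(π²+ln²(0.35)) = 0.3169.
Characteristic equation s² + 8.9s + 6.4K_p = 0 gives ζ = 8.9/(2√(6.4K_p)).
Setting ζ = 0.3169: √(6.4K_p) = 8.9/(2·0.3169) = 14.04, so K_p = 197.1/6.4 = 30.8.

K_p = 30.8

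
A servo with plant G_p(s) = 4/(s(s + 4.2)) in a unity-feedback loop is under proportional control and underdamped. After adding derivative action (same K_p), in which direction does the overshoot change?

With PD the characteristic equation becomes s² + (a + K·K_d)s + K·K_p = 0; the damping term grows, ζ rises, overshoot falls.

decrease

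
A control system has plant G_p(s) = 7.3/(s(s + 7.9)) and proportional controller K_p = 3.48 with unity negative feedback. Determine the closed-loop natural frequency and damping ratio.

ω_n = 5.04 rad/s, ζ = 0.784

With unity feedback the closed-loop characteristic equation is s² + 7.9s + 3.48·7.3 = s² + 7.9s + 25.4 = 0.
So ω_n² = 25.4 ⇒ ω_n = 5.04 rad/s, and ζ = 7.9/(2ω_n) = 0.784.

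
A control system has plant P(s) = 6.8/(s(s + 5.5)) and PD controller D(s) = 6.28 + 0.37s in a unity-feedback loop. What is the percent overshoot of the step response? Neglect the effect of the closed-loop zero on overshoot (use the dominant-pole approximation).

Forward path: (6.28 + 0.37s)·6.8/(s(s+5.5)). The closed-loop characteristic equation is s² + (5.5 + 6.8·0.37)s + 6.8·6.28 = 0.
That is s² + 8.016s + 42.7 = 0, so ω_n = 6.535 rad/s and ζ = 8.016/(2·6.535) = 0.6133.
%OS = 100·exp(−πζ/√(1−ζ²)) = 8.72%.

8.72%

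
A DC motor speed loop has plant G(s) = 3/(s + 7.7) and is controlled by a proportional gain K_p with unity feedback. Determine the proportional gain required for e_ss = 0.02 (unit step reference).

K_p = 126

For a type-0 loop with proportional control, e_ss = 1/(1 + K_p·G(0)).
G(0) = 0.3896. Require 1/(1 + K_p·0.3896) = 0.02, so 1 + 0.3896·K_p = 50.
K_p = (50 − 1)/0.3896 = 126.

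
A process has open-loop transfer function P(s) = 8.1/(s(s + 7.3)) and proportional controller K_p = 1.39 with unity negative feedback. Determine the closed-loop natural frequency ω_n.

With unity feedback the closed-loop characteristic equation is s² + 7.3s + 1.39·8.1 = s² + 7.3s + 11.26 = 0.
Matching s² + 2ζω_n s + ω_n²: ω_n = √11.26 = 3.355 rad/s and 2ζω_n = 7.3, so ζ = 7.3/(2·3.355) = 1.09.

ω_n = 3.36 rad/s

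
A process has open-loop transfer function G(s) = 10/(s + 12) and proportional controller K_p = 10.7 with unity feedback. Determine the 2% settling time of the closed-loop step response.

T_s ≈ 0.0336 s

Closed-loop transfer function: T(s) = K_p·G(s)/(1 + K_p·G(s)) = 107/(s + 12 + 107) = 107/(s + 119).
Time constant τ = 1/119 = 0.008403 s, so the 2% settling time is about 4τ = 0.0336 s.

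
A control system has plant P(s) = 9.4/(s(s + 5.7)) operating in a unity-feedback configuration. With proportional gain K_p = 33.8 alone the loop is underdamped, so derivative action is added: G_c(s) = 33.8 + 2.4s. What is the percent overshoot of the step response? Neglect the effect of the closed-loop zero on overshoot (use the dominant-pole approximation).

1.68%

Forward path: (33.8 + 2.4s)·9.4/(s(s+5.7)). The closed-loop characteristic equation is s² + (5.7 + 9.4·2.4)s + 9.4·33.8 = 0.
That is s² + 28.26s + 317.7 = 0, so ω_n = 17.82 rad/s and ζ = 28.26/(2·17.82) = 0.7927.
%OS = 100·exp(−πζ/√(1−ζ²)) = 1.68%.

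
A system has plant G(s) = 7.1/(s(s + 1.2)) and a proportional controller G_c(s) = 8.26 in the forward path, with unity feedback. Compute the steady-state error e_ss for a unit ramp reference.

The loop has one pole at the origin (type 1). Velocity error constant K_v = lim_{s→0} s·G_c(s)G(s) = 8.26·7.1/1.2 = 48.87.
Steady-state error to a unit ramp: e_ss = 1/K_v = 0.0205.

0.0205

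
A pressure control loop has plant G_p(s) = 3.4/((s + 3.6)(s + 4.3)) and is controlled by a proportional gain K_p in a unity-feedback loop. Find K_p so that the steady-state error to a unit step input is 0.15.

Steady-state error for a unit step on this type-0 loop is 1/(1 + K_p·G_p(0)).
G_p(0) = 0.2196. Require 1/(1 + K_p·0.2196) = 0.15, so 1 + 0.2196·K_p = 6.667.
K_p = (6.667 − 1)/0.2196 = 25.8.

K_p = 25.8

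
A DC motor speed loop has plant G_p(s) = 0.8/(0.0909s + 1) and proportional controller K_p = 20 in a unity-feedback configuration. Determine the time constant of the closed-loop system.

Closed loop: T(s) = K_p·G_p/(1+K_p·G_p) = 16/(0.0909s + 1 + 16), with pole at s = −(1 + 16)/0.0909 = −187.
Closed-loop time constant τ = 1/187 = 0.00535 s.

τ = 0.00535 s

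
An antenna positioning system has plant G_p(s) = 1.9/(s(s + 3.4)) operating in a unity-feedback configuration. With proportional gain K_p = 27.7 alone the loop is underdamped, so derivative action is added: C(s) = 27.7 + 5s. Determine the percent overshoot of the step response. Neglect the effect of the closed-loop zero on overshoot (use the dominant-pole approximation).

Forward path: (27.7 + 5s)·1.9/(s(s+3.4)). The closed-loop characteristic equation is s² + (3.4 + 1.9·5)s + 1.9·27.7 = 0.
That is s² + 12.9s + 52.63 = 0, so ω_n = 7.255 rad/s and ζ = 12.9/(2·7.255) = 0.8891.
%OS = 100·exp(−πζ/√(1−ζ²)) = 0.224%.

0.224%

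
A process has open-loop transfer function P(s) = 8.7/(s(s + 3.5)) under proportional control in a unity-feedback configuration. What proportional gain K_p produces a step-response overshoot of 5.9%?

From %OS = 100·exp(−πζ/√(1−ζ²)) = 5.9%, ζ = −ln(0.059)/√(π²+ln²(0.059)) = 0.6693.
Characteristic equation s² + 3.5s + 8.7K_p = 0 gives ζ = 3.5/(2√(8.7K_p)).
Setting ζ = 0.6693: √(8.7K_p) = 3.5/(2·0.6693) = 2.615, so K_p = 6.836/8.7 = 0.786.

K_p = 0.786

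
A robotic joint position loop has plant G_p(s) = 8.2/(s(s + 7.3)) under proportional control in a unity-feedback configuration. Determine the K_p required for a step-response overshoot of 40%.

From %OS = 100·exp(−πζ/√(1−ζ²)) = 40%, ζ = −ln(0.4)/√(π²+ln²(0.4)) = 0.28.
Characteristic equation s² + 7.3s + 8.2K_p = 0 gives ζ = 7.3/(2√(8.2K_p)).
Setting ζ = 0.28: √(8.2K_p) = 7.3/(2·0.28) = 13.04, so K_p = 169.9/8.2 = 20.7.

K_p = 20.7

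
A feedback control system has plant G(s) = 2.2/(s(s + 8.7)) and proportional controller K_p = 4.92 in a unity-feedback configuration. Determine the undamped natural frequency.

With unity feedback the closed-loop characteristic equation is s² + 8.7s + 4.92·2.2 = s² + 8.7s + 10.82 = 0.
So ω_n² = 10.82 ⇒ ω_n = 3.29 rad/s, and ζ = 8.7/(2ω_n) = 1.32.

ω_n = 3.29 rad/s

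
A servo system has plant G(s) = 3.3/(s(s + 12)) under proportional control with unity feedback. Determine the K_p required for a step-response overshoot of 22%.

From %OS = 100·exp(−πζ/√(1−ζ²)) = 22%, ζ = −ln(0.22)/√(π²+ln²(0.22)) = 0.4342.
Characteristic equation s² + 12s + 3.3K_p = 0 gives ζ = 12/(2√(3.3K_p)).
Setting ζ = 0.4342: √(3.3K_p) = 12/(2·0.4342) = 13.82, so K_p = 191/3.3 = 57.9.

K_p = 57.9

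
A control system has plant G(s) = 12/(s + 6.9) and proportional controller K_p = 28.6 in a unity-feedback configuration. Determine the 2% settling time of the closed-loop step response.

T_s ≈ 0.0114 s

Closed-loop transfer function: T(s) = K_p·G(s)/(1 + K_p·G(s)) = 343.2/(s + 6.9 + 343.2) = 343.2/(s + 350.1).
Time constant τ = 1/350.1 = 0.002856 s, so the 2% settling time is about 4τ = 0.0114 s.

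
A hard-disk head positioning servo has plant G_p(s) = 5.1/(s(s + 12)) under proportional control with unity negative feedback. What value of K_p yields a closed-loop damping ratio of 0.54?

K_p = 24.2

Closed-loop characteristic equation: s² + 12s + K_p·5.1 = 0.
So ω_n = √(5.1K_p) and 2ζω_n = 12, giving ζ = 12/(2√(5.1K_p)).
Setting ζ = 0.54: √(5.1K_p) = 12/(2·0.54) = 11.11, so K_p = 123.5/5.1 = 24.2.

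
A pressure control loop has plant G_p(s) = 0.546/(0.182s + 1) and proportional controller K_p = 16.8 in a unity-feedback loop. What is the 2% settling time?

T_s ≈ 0.0716 s

Closed loop: T(s) = K_p·G_p/(1+K_p·G_p) = 9.173/(0.182s + 1 + 9.173), with pole at s = −(1 + 9.173)/0.182 = −55.89.
τ = 1/55.89 = 0.01789 s, so 2% settling time ≈ 4τ = 0.0716 s.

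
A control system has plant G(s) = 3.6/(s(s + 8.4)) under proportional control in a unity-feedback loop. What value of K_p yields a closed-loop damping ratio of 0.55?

Closed-loop characteristic equation: s² + 8.4s + K_p·3.6 = 0.
So ω_n = √(3.6K_p) and 2ζω_n = 8.4, giving ζ = 8.4/(2√(3.6K_p)).
Setting ζ = 0.55: √(3.6K_p) = 8.4/(2·0.55) = 7.636, so K_p = 58.31/3.6 = 16.2.

K_p = 16.2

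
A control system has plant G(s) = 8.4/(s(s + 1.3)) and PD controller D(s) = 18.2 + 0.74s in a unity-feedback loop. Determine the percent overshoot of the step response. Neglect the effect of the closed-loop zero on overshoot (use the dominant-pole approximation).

36.7%

Forward path: (18.2 + 0.74s)·8.4/(s(s+1.3)). The closed-loop characteristic equation is s² + (1.3 + 8.4·0.74)s + 8.4·18.2 = 0.
That is s² + 7.516s + 152.9 = 0, so ω_n = 12.36 rad/s and ζ = 7.516/(2·12.36) = 0.3039.
%OS = 100·exp(−πζ/√(1−ζ²)) = 36.7%.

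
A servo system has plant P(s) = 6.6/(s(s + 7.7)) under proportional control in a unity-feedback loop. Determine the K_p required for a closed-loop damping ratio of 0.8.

K_p = 3.51

Closed-loop characteristic equation: s² + 7.7s + K_p·6.6 = 0.
So ω_n = √(6.6K_p) and 2ζω_n = 7.7, giving ζ = 7.7/(2√(6.6K_p)).
Setting ζ = 0.8: √(6.6K_p) = 7.7/(2·0.8) = 4.812, so K_p = 23.16/6.6 = 3.51.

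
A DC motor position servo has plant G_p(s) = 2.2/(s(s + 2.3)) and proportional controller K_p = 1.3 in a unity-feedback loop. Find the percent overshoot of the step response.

The closed-loop denominator s² + 2.3s + 2.86 gives ω_n = √2.86 = 1.691 and ζ = 2.3/(2ω_n) = 0.68.
%OS = 100·exp(−πζ/√(1−ζ²)) = 100·exp(−π·0.68/√0.5376) = 5.43%.

5.43%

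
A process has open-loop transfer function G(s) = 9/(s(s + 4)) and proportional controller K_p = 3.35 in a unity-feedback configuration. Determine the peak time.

T_p = 0.614 s

The closed-loop denominator s² + 4s + 30.15 gives ω_n = √30.15 = 5.491 and ζ = 4/(2ω_n) = 0.3642.
Damped frequency ω_d = ω_n√(1−ζ²) = 5.114 rad/s, so peak time T_p = π/ω_d = 0.614 s.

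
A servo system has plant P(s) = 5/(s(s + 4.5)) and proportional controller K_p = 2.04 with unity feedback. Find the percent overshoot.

4.42%

From 1 + K_pP(s) = 0: s² + 4.5s + 10.2 = 0 ⇒ ω_n = 3.194, ζ = 0.7045.
%OS = 100·exp(−πζ/√(1−ζ²)) = 100·exp(−π·0.7045/√0.5037) = 4.42%.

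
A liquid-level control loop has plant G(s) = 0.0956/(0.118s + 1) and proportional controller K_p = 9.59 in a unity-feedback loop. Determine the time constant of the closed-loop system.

Closed loop: T(s) = K_p·G/(1+K_p·G) = 0.9168/(0.118s + 1 + 0.9168), with pole at s = −(1 + 0.9168)/0.118 = −16.24.
Closed-loop time constant τ = 1/16.24 = 0.0616 s.

τ = 0.0616 s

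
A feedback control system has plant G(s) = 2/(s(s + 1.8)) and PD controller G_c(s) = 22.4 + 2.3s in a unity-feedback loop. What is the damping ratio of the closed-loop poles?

ζ = 0.478

Forward path: (22.4 + 2.3s)·2/(s(s+1.8)). The closed-loop characteristic equation is s² + (1.8 + 2·2.3)s + 2·22.4 = 0.
That is s² + 6.4s + 44.8 = 0, so ω_n = 6.693 rad/s and ζ = 6.4/(2·6.693) = 0.4781.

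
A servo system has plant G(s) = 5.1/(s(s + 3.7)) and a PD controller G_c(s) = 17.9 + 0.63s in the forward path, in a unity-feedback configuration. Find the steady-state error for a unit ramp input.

0.0405

The loop has one pole at the origin (type 1). Velocity error constant K_v = lim_{s→0} s·G_c(s)G(s) = 17.9·5.1/3.7 = 24.67.
Steady-state error to a unit ramp: e_ss = 1/K_v = 0.0405.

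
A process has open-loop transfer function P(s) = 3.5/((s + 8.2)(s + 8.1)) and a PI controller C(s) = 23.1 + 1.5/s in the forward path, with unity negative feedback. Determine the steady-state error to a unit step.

0

The open loop C(s)P(s) has a pole at the origin (type 1), so the static position error constant is infinite and e_ss = 1/(1+∞) = 0.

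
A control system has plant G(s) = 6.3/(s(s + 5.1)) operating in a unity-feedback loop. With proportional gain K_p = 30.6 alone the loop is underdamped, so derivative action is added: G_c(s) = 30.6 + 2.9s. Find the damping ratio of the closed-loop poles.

ζ = 0.842

Forward path: (30.6 + 2.9s)·6.3/(s(s+5.1)). The closed-loop characteristic equation is s² + (5.1 + 6.3·2.9)s + 6.3·30.6 = 0.
That is s² + 23.37s + 192.8 = 0, so ω_n = 13.88 rad/s and ζ = 23.37/(2·13.88) = 0.8416.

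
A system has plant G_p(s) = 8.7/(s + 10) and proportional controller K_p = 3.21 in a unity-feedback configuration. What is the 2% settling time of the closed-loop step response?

T_s ≈ 0.105 s

Closed-loop transfer function: T(s) = K_p·G_p(s)/(1 + K_p·G_p(s)) = 27.93/(s + 10 + 27.93) = 27.93/(s + 37.93).
Time constant τ = 1/37.93 = 0.02637 s, so the 2% settling time is about 4τ = 0.105 s.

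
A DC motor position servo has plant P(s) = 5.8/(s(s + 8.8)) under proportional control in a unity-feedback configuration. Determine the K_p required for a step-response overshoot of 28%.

K_p = 23.7

From %OS = 100·exp(−πζ/√(1−ζ²)) = 28%, ζ = −ln(0.28)/√(π²+ln²(0.28)) = 0.3755.
Characteristic equation s² + 8.8s + 5.8K_p = 0 gives ζ = 8.8/(2√(5.8K_p)).
Setting ζ = 0.3755: √(5.8K_p) = 8.8/(2·0.3755) = 11.72, so K_p = 137.3/5.8 = 23.7.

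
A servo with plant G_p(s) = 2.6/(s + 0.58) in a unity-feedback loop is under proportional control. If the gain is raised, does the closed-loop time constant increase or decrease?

decrease

The closed-loop bandwidth 0.58+K_p·2.6 grows with K_p, so τ shrinks.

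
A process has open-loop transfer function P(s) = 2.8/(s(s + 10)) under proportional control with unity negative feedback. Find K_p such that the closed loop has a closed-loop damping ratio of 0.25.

K_p = 143

Closed-loop characteristic equation: s² + 10s + K_p·2.8 = 0.
So ω_n = √(2.8K_p) and 2ζω_n = 10, giving ζ = 10/(2√(2.8K_p)).
Setting ζ = 0.25: √(2.8K_p) = 10/(2·0.25) = 20, so K_p = 400/2.8 = 143.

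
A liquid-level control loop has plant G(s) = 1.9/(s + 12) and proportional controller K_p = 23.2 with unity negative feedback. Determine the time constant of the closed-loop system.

τ = 0.0178 s

Closed-loop transfer function: T(s) = K_p·G(s)/(1 + K_p·G(s)) = 44.08/(s + 12 + 44.08) = 44.08/(s + 56.08).
Time constant τ = 1/56.08 = 0.0178 s.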